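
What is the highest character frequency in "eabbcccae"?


Input: eabbcccae
Character counts:
  'a': 2
  'b': 2
  'c': 3
  'e': 2
Maximum frequency: 3

3


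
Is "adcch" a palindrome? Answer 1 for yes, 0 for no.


Input: adcch
Reversed: hccda
  Compare pos 0 ('a') with pos 4 ('h'): MISMATCH
  Compare pos 1 ('d') with pos 3 ('c'): MISMATCH
Result: not a palindrome

0


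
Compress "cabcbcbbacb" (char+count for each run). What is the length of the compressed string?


Input: cabcbcbbacb
Runs:
  'c' x 1 => "c1"
  'a' x 1 => "a1"
  'b' x 1 => "b1"
  'c' x 1 => "c1"
  'b' x 1 => "b1"
  'c' x 1 => "c1"
  'b' x 2 => "b2"
  'a' x 1 => "a1"
  'c' x 1 => "c1"
  'b' x 1 => "b1"
Compressed: "c1a1b1c1b1c1b2a1c1b1"
Compressed length: 20

20


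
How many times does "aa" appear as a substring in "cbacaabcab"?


Searching for "aa" in "cbacaabcab"
Scanning each position:
  Position 0: "cb" => no
  Position 1: "ba" => no
  Position 2: "ac" => no
  Position 3: "ca" => no
  Position 4: "aa" => MATCH
  Position 5: "ab" => no
  Position 6: "bc" => no
  Position 7: "ca" => no
  Position 8: "ab" => no
Total occurrences: 1

1


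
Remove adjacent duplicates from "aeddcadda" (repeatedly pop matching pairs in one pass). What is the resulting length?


Input: aeddcadda
Stack-based adjacent duplicate removal:
  Read 'a': push. Stack: a
  Read 'e': push. Stack: ae
  Read 'd': push. Stack: aed
  Read 'd': matches stack top 'd' => pop. Stack: ae
  Read 'c': push. Stack: aec
  Read 'a': push. Stack: aeca
  Read 'd': push. Stack: aecad
  Read 'd': matches stack top 'd' => pop. Stack: aeca
  Read 'a': matches stack top 'a' => pop. Stack: aec
Final stack: "aec" (length 3)

3


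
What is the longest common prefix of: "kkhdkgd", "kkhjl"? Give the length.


Words: kkhdkgd, kkhjl
  Position 0: all 'k' => match
  Position 1: all 'k' => match
  Position 2: all 'h' => match
  Position 3: ('d', 'j') => mismatch, stop
LCP = "kkh" (length 3)

3


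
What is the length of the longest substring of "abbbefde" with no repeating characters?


Input: "abbbefde"
Sliding window (track last position of each char):
  Position 0 ('a'): window [0,0] length 1 -- new best
  Position 1 ('b'): window [0,1] length 2 -- new best
  Position 2 ('b'): repeat (last at 1), move window start to 2
  Position 2 ('b'): window [2,2] length 1
  Position 3 ('b'): repeat (last at 2), move window start to 3
  Position 3 ('b'): window [3,3] length 1
  Position 4 ('e'): window [3,4] length 2
  Position 5 ('f'): window [3,5] length 3 -- new best
  Position 6 ('d'): window [3,6] length 4 -- new best
  Position 7 ('e'): repeat (last at 4), move window start to 5
  Position 7 ('e'): window [5,7] length 3
Longest substring with no repeats: "befd" with length 4

4


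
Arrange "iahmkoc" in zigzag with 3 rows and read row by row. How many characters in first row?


Zigzag "iahmkoc" into 3 rows:
Placing characters:
  'i' => row 0
  'a' => row 1
  'h' => row 2
  'm' => row 1
  'k' => row 0
  'o' => row 1
  'c' => row 2
Rows:
  Row 0: "ik"
  Row 1: "amo"
  Row 2: "hc"
First row length: 2

2


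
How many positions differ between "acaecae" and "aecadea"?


Comparing "acaecae" and "aecadea" position by position:
  Position 0: 'a' vs 'a' => same
  Position 1: 'c' vs 'e' => DIFFER
  Position 2: 'a' vs 'c' => DIFFER
  Position 3: 'e' vs 'a' => DIFFER
  Position 4: 'c' vs 'd' => DIFFER
  Position 5: 'a' vs 'e' => DIFFER
  Position 6: 'e' vs 'a' => DIFFER
Positions that differ: 6

6


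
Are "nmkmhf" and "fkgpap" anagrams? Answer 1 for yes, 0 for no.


Strings: "nmkmhf", "fkgpap"
Sorted first:  fhkmmn
Sorted second: afgkpp
Differ at position 0: 'f' vs 'a' => not anagrams

0


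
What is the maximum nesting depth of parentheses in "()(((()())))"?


Input: "()(((()())))"
Tracking depth:
  Position 0 '(': depth becomes 1
  Position 1 ')': depth becomes 0
  Position 2 '(': depth becomes 1
  Position 3 '(': depth becomes 2
  Position 4 '(': depth becomes 3
  Position 5 '(': depth becomes 4
  Position 6 ')': depth becomes 3
  Position 7 '(': depth becomes 4
  Position 8 ')': depth becomes 3
  Position 9 ')': depth becomes 2
  Position 10 ')': depth becomes 1
  Position 11 ')': depth becomes 0
Maximum depth reached: 4

4


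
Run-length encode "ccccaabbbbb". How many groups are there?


Input: ccccaabbbbb
Scanning for consecutive runs:
  Group 1: 'c' x 4 (positions 0-3)
  Group 2: 'a' x 2 (positions 4-5)
  Group 3: 'b' x 5 (positions 6-10)
Total groups: 3

3


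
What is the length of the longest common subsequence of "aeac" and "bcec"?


LCS of "aeac" and "bcec"
DP table:
           b    c    e    c
      0    0    0    0    0
  a   0    0    0    0    0
  e   0    0    0    1    1
  a   0    0    0    1    1
  c   0    0    1    1    2
LCS length = dp[4][4] = 2

2


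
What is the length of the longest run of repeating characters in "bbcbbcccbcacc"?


Input: "bbcbbcccbcacc"
Scanning for longest run:
  Position 1 ('b'): continues run of 'b', length=2
  Position 2 ('c'): new char, reset run to 1
  Position 3 ('b'): new char, reset run to 1
  Position 4 ('b'): continues run of 'b', length=2
  Position 5 ('c'): new char, reset run to 1
  Position 6 ('c'): continues run of 'c', length=2
  Position 7 ('c'): continues run of 'c', length=3
  Position 8 ('b'): new char, reset run to 1
  Position 9 ('c'): new char, reset run to 1
  Position 10 ('a'): new char, reset run to 1
  Position 11 ('c'): new char, reset run to 1
  Position 12 ('c'): continues run of 'c', length=2
Longest run: 'c' with length 3

3


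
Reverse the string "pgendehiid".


Input: pgendehiid
Reading characters right to left:
  Position 9: 'd'
  Position 8: 'i'
  Position 7: 'i'
  Position 6: 'h'
  Position 5: 'e'
  Position 4: 'd'
  Position 3: 'n'
  Position 2: 'e'
  Position 1: 'g'
  Position 0: 'p'
Reversed: diihednegp

diihednegp


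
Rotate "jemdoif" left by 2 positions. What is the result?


Input: "jemdoif", rotate left by 2
First 2 characters: "je"
Remaining characters: "mdoif"
Concatenate remaining + first: "mdoif" + "je" = "mdoifje"

mdoifje


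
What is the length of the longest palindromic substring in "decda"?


Input: "decda"
Checking substrings for palindromes:
  No multi-char palindromic substrings found
Longest palindromic substring: "d" with length 1

1


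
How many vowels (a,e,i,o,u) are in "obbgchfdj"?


Input: obbgchfdj
Checking each character:
  'o' at position 0: vowel (running total: 1)
  'b' at position 1: consonant
  'b' at position 2: consonant
  'g' at position 3: consonant
  'c' at position 4: consonant
  'h' at position 5: consonant
  'f' at position 6: consonant
  'd' at position 7: consonant
  'j' at position 8: consonant
Total vowels: 1

1


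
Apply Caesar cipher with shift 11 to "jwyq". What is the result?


Caesar cipher: shift "jwyq" by 11
  'j' (pos 9) + 11 = pos 20 = 'u'
  'w' (pos 22) + 11 = pos 7 = 'h'
  'y' (pos 24) + 11 = pos 9 = 'j'
  'q' (pos 16) + 11 = pos 1 = 'b'
Result: uhjb

uhjb


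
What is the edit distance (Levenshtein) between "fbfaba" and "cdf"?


Computing edit distance: "fbfaba" -> "cdf"
DP table:
           c    d    f
      0    1    2    3
  f   1    1    2    2
  b   2    2    2    3
  f   3    3    3    2
  a   4    4    4    3
  b   5    5    5    4
  a   6    6    6    5
Edit distance = dp[6][3] = 5

5


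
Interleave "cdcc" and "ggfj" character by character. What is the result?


Interleaving "cdcc" and "ggfj":
  Position 0: 'c' from first, 'g' from second => "cg"
  Position 1: 'd' from first, 'g' from second => "dg"
  Position 2: 'c' from first, 'f' from second => "cf"
  Position 3: 'c' from first, 'j' from second => "cj"
Result: cgdgcfcj

cgdgcfcj


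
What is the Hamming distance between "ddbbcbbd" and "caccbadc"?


Comparing "ddbbcbbd" and "caccbadc" position by position:
  Position 0: 'd' vs 'c' => differ
  Position 1: 'd' vs 'a' => differ
  Position 2: 'b' vs 'c' => differ
  Position 3: 'b' vs 'c' => differ
  Position 4: 'c' vs 'b' => differ
  Position 5: 'b' vs 'a' => differ
  Position 6: 'b' vs 'd' => differ
  Position 7: 'd' vs 'c' => differ
Total differences (Hamming distance): 8

8


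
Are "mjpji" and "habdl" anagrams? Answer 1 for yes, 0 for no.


Strings: "mjpji", "habdl"
Sorted first:  ijjmp
Sorted second: abdhl
Differ at position 0: 'i' vs 'a' => not anagrams

0


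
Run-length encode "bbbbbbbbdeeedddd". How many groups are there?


Input: bbbbbbbbdeeedddd
Scanning for consecutive runs:
  Group 1: 'b' x 8 (positions 0-7)
  Group 2: 'd' x 1 (positions 8-8)
  Group 3: 'e' x 3 (positions 9-11)
  Group 4: 'd' x 4 (positions 12-15)
Total groups: 4

4


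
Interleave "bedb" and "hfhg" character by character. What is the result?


Interleaving "bedb" and "hfhg":
  Position 0: 'b' from first, 'h' from second => "bh"
  Position 1: 'e' from first, 'f' from second => "ef"
  Position 2: 'd' from first, 'h' from second => "dh"
  Position 3: 'b' from first, 'g' from second => "bg"
Result: bhefdhbg

bhefdhbg


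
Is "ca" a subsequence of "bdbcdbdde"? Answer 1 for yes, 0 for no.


Check if "ca" is a subsequence of "bdbcdbdde"
Greedy scan:
  Position 0 ('b'): no match needed
  Position 1 ('d'): no match needed
  Position 2 ('b'): no match needed
  Position 3 ('c'): matches sub[0] = 'c'
  Position 4 ('d'): no match needed
  Position 5 ('b'): no match needed
  Position 6 ('d'): no match needed
  Position 7 ('d'): no match needed
  Position 8 ('e'): no match needed
Only matched 1/2 characters => not a subsequence

0


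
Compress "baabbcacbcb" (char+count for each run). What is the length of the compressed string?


Input: baabbcacbcb
Runs:
  'b' x 1 => "b1"
  'a' x 2 => "a2"
  'b' x 2 => "b2"
  'c' x 1 => "c1"
  'a' x 1 => "a1"
  'c' x 1 => "c1"
  'b' x 1 => "b1"
  'c' x 1 => "c1"
  'b' x 1 => "b1"
Compressed: "b1a2b2c1a1c1b1c1b1"
Compressed length: 18

18


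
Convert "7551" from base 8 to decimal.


Input: "7551" in base 8
Positional expansion:
  Digit '7' (value 7) x 8^3 = 3584
  Digit '5' (value 5) x 8^2 = 320
  Digit '5' (value 5) x 8^1 = 40
  Digit '1' (value 1) x 8^0 = 1
Sum = 3945

3945


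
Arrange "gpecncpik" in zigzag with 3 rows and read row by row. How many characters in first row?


Zigzag "gpecncpik" into 3 rows:
Placing characters:
  'g' => row 0
  'p' => row 1
  'e' => row 2
  'c' => row 1
  'n' => row 0
  'c' => row 1
  'p' => row 2
  'i' => row 1
  'k' => row 0
Rows:
  Row 0: "gnk"
  Row 1: "pcci"
  Row 2: "ep"
First row length: 3

3


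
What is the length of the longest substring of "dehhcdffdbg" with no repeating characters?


Input: "dehhcdffdbg"
Sliding window (track last position of each char):
  Position 0 ('d'): window [0,0] length 1 -- new best
  Position 1 ('e'): window [0,1] length 2 -- new best
  Position 2 ('h'): window [0,2] length 3 -- new best
  Position 3 ('h'): repeat (last at 2), move window start to 3
  Position 3 ('h'): window [3,3] length 1
  Position 4 ('c'): window [3,4] length 2
  Position 5 ('d'): window [3,5] length 3
  Position 6 ('f'): window [3,6] length 4 -- new best
  Position 7 ('f'): repeat (last at 6), move window start to 7
  Position 7 ('f'): window [7,7] length 1
  Position 8 ('d'): window [7,8] length 2
  Position 9 ('b'): window [7,9] length 3
  Position 10 ('g'): window [7,10] length 4
Longest substring with no repeats: "hcdf" with length 4

4


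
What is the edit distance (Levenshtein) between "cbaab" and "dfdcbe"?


Computing edit distance: "cbaab" -> "dfdcbe"
DP table:
           d    f    d    c    b    e
      0    1    2    3    4    5    6
  c   1    1    2    3    3    4    5
  b   2    2    2    3    4    3    4
  a   3    3    3    3    4    4    4
  a   4    4    4    4    4    5    5
  b   5    5    5    5    5    4    5
Edit distance = dp[5][6] = 5

5


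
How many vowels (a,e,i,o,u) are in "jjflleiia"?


Input: jjflleiia
Checking each character:
  'j' at position 0: consonant
  'j' at position 1: consonant
  'f' at position 2: consonant
  'l' at position 3: consonant
  'l' at position 4: consonant
  'e' at position 5: vowel (running total: 1)
  'i' at position 6: vowel (running total: 2)
  'i' at position 7: vowel (running total: 3)
  'a' at position 8: vowel (running total: 4)
Total vowels: 4

4


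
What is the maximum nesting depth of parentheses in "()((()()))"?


Input: "()((()()))"
Tracking depth:
  Position 0 '(': depth becomes 1
  Position 1 ')': depth becomes 0
  Position 2 '(': depth becomes 1
  Position 3 '(': depth becomes 2
  Position 4 '(': depth becomes 3
  Position 5 ')': depth becomes 2
  Position 6 '(': depth becomes 3
  Position 7 ')': depth becomes 2
  Position 8 ')': depth becomes 1
  Position 9 ')': depth becomes 0
Maximum depth reached: 3

3


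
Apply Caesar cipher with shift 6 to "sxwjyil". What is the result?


Caesar cipher: shift "sxwjyil" by 6
  's' (pos 18) + 6 = pos 24 = 'y'
  'x' (pos 23) + 6 = pos 3 = 'd'
  'w' (pos 22) + 6 = pos 2 = 'c'
  'j' (pos 9) + 6 = pos 15 = 'p'
  'y' (pos 24) + 6 = pos 4 = 'e'
  'i' (pos 8) + 6 = pos 14 = 'o'
  'l' (pos 11) + 6 = pos 17 = 'r'
Result: ydcpeor

ydcpeor


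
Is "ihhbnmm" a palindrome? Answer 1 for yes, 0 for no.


Input: ihhbnmm
Reversed: mmnbhhi
  Compare pos 0 ('i') with pos 6 ('m'): MISMATCH
  Compare pos 1 ('h') with pos 5 ('m'): MISMATCH
  Compare pos 2 ('h') with pos 4 ('n'): MISMATCH
Result: not a palindrome

0


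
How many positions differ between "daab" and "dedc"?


Comparing "daab" and "dedc" position by position:
  Position 0: 'd' vs 'd' => same
  Position 1: 'a' vs 'e' => DIFFER
  Position 2: 'a' vs 'd' => DIFFER
  Position 3: 'b' vs 'c' => DIFFER
Positions that differ: 3

3


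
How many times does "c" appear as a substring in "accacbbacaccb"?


Searching for "c" in "accacbbacaccb"
Scanning each position:
  Position 0: "a" => no
  Position 1: "c" => MATCH
  Position 2: "c" => MATCH
  Position 3: "a" => no
  Position 4: "c" => MATCH
  Position 5: "b" => no
  Position 6: "b" => no
  Position 7: "a" => no
  Position 8: "c" => MATCH
  Position 9: "a" => no
  Position 10: "c" => MATCH
  Position 11: "c" => MATCH
  Position 12: "b" => no
Total occurrences: 6

6


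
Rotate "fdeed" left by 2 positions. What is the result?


Input: "fdeed", rotate left by 2
First 2 characters: "fd"
Remaining characters: "eed"
Concatenate remaining + first: "eed" + "fd" = "eedfd"

eedfd


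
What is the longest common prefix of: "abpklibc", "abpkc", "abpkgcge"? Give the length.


Words: abpklibc, abpkc, abpkgcge
  Position 0: all 'a' => match
  Position 1: all 'b' => match
  Position 2: all 'p' => match
  Position 3: all 'k' => match
  Position 4: ('l', 'c', 'g') => mismatch, stop
LCP = "abpk" (length 4)

4


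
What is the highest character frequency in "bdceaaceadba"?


Input: bdceaaceadba
Character counts:
  'a': 4
  'b': 2
  'c': 2
  'd': 2
  'e': 2
Maximum frequency: 4

4


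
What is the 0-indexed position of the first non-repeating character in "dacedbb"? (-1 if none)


Input: dacedbb
Character frequencies:
  'a': 1
  'b': 2
  'c': 1
  'd': 2
  'e': 1
Scanning left to right for freq == 1:
  Position 0 ('d'): freq=2, skip
  Position 1 ('a'): unique! => answer = 1

1


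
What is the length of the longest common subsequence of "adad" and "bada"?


LCS of "adad" and "bada"
DP table:
           b    a    d    a
      0    0    0    0    0
  a   0    0    1    1    1
  d   0    0    1    2    2
  a   0    0    1    2    3
  d   0    0    1    2    3
LCS length = dp[4][4] = 3

3


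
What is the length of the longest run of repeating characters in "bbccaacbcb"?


Input: "bbccaacbcb"
Scanning for longest run:
  Position 1 ('b'): continues run of 'b', length=2
  Position 2 ('c'): new char, reset run to 1
  Position 3 ('c'): continues run of 'c', length=2
  Position 4 ('a'): new char, reset run to 1
  Position 5 ('a'): continues run of 'a', length=2
  Position 6 ('c'): new char, reset run to 1
  Position 7 ('b'): new char, reset run to 1
  Position 8 ('c'): new char, reset run to 1
  Position 9 ('b'): new char, reset run to 1
Longest run: 'b' with length 2

2


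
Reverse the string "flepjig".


Input: flepjig
Reading characters right to left:
  Position 6: 'g'
  Position 5: 'i'
  Position 4: 'j'
  Position 3: 'p'
  Position 2: 'e'
  Position 1: 'l'
  Position 0: 'f'
Reversed: gijpelf

gijpelf


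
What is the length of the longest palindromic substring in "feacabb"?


Input: "feacabb"
Checking substrings for palindromes:
  [2:5] "aca" (len 3) => palindrome
  [5:7] "bb" (len 2) => palindrome
Longest palindromic substring: "aca" with length 3

3


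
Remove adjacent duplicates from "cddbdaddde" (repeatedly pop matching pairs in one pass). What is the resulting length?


Input: cddbdaddde
Stack-based adjacent duplicate removal:
  Read 'c': push. Stack: c
  Read 'd': push. Stack: cd
  Read 'd': matches stack top 'd' => pop. Stack: c
  Read 'b': push. Stack: cb
  Read 'd': push. Stack: cbd
  Read 'a': push. Stack: cbda
  Read 'd': push. Stack: cbdad
  Read 'd': matches stack top 'd' => pop. Stack: cbda
  Read 'd': push. Stack: cbdad
  Read 'e': push. Stack: cbdade
Final stack: "cbdade" (length 6)

6


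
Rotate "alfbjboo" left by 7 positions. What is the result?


Input: "alfbjboo", rotate left by 7
First 7 characters: "alfbjbo"
Remaining characters: "o"
Concatenate remaining + first: "o" + "alfbjbo" = "oalfbjbo"

oalfbjbo


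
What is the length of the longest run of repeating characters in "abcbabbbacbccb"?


Input: "abcbabbbacbccb"
Scanning for longest run:
  Position 1 ('b'): new char, reset run to 1
  Position 2 ('c'): new char, reset run to 1
  Position 3 ('b'): new char, reset run to 1
  Position 4 ('a'): new char, reset run to 1
  Position 5 ('b'): new char, reset run to 1
  Position 6 ('b'): continues run of 'b', length=2
  Position 7 ('b'): continues run of 'b', length=3
  Position 8 ('a'): new char, reset run to 1
  Position 9 ('c'): new char, reset run to 1
  Position 10 ('b'): new char, reset run to 1
  Position 11 ('c'): new char, reset run to 1
  Position 12 ('c'): continues run of 'c', length=2
  Position 13 ('b'): new char, reset run to 1
Longest run: 'b' with length 3

3


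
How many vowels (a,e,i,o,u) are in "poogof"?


Input: poogof
Checking each character:
  'p' at position 0: consonant
  'o' at position 1: vowel (running total: 1)
  'o' at position 2: vowel (running total: 2)
  'g' at position 3: consonant
  'o' at position 4: vowel (running total: 3)
  'f' at position 5: consonant
Total vowels: 3

3


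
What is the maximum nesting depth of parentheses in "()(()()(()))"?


Input: "()(()()(()))"
Tracking depth:
  Position 0 '(': depth becomes 1
  Position 1 ')': depth becomes 0
  Position 2 '(': depth becomes 1
  Position 3 '(': depth becomes 2
  Position 4 ')': depth becomes 1
  Position 5 '(': depth becomes 2
  Position 6 ')': depth becomes 1
  Position 7 '(': depth becomes 2
  Position 8 '(': depth becomes 3
  Position 9 ')': depth becomes 2
  Position 10 ')': depth becomes 1
  Position 11 ')': depth becomes 0
Maximum depth reached: 3

3


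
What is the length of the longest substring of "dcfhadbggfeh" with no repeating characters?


Input: "dcfhadbggfeh"
Sliding window (track last position of each char):
  Position 0 ('d'): window [0,0] length 1 -- new best
  Position 1 ('c'): window [0,1] length 2 -- new best
  Position 2 ('f'): window [0,2] length 3 -- new best
  Position 3 ('h'): window [0,3] length 4 -- new best
  Position 4 ('a'): window [0,4] length 5 -- new best
  Position 5 ('d'): repeat (last at 0), move window start to 1
  Position 5 ('d'): window [1,5] length 5
  Position 6 ('b'): window [1,6] length 6 -- new best
  Position 7 ('g'): window [1,7] length 7 -- new best
  Position 8 ('g'): repeat (last at 7), move window start to 8
  Position 8 ('g'): window [8,8] length 1
  Position 9 ('f'): window [8,9] length 2
  Position 10 ('e'): window [8,10] length 3
  Position 11 ('h'): window [8,11] length 4
Longest substring with no repeats: "cfhadbg" with length 7

7


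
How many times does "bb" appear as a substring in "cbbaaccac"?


Searching for "bb" in "cbbaaccac"
Scanning each position:
  Position 0: "cb" => no
  Position 1: "bb" => MATCH
  Position 2: "ba" => no
  Position 3: "aa" => no
  Position 4: "ac" => no
  Position 5: "cc" => no
  Position 6: "ca" => no
  Position 7: "ac" => no
Total occurrences: 1

1


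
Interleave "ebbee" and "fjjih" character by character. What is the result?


Interleaving "ebbee" and "fjjih":
  Position 0: 'e' from first, 'f' from second => "ef"
  Position 1: 'b' from first, 'j' from second => "bj"
  Position 2: 'b' from first, 'j' from second => "bj"
  Position 3: 'e' from first, 'i' from second => "ei"
  Position 4: 'e' from first, 'h' from second => "eh"
Result: efbjbjeieh

efbjbjeieh


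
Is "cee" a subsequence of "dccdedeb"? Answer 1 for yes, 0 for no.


Check if "cee" is a subsequence of "dccdedeb"
Greedy scan:
  Position 0 ('d'): no match needed
  Position 1 ('c'): matches sub[0] = 'c'
  Position 2 ('c'): no match needed
  Position 3 ('d'): no match needed
  Position 4 ('e'): matches sub[1] = 'e'
  Position 5 ('d'): no match needed
  Position 6 ('e'): matches sub[2] = 'e'
  Position 7 ('b'): no match needed
All 3 characters matched => is a subsequence

1


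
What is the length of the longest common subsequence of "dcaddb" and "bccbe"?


LCS of "dcaddb" and "bccbe"
DP table:
           b    c    c    b    e
      0    0    0    0    0    0
  d   0    0    0    0    0    0
  c   0    0    1    1    1    1
  a   0    0    1    1    1    1
  d   0    0    1    1    1    1
  d   0    0    1    1    1    1
  b   0    1    1    1    2    2
LCS length = dp[6][5] = 2

2


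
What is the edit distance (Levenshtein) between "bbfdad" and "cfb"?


Computing edit distance: "bbfdad" -> "cfb"
DP table:
           c    f    b
      0    1    2    3
  b   1    1    2    2
  b   2    2    2    2
  f   3    3    2    3
  d   4    4    3    3
  a   5    5    4    4
  d   6    6    5    5
Edit distance = dp[6][3] = 5

5


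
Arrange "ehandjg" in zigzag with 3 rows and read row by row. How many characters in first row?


Zigzag "ehandjg" into 3 rows:
Placing characters:
  'e' => row 0
  'h' => row 1
  'a' => row 2
  'n' => row 1
  'd' => row 0
  'j' => row 1
  'g' => row 2
Rows:
  Row 0: "ed"
  Row 1: "hnj"
  Row 2: "ag"
First row length: 2

2


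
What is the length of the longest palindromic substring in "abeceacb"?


Input: "abeceacb"
Checking substrings for palindromes:
  [2:5] "ece" (len 3) => palindrome
Longest palindromic substring: "ece" with length 3

3


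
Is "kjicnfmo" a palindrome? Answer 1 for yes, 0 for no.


Input: kjicnfmo
Reversed: omfncijk
  Compare pos 0 ('k') with pos 7 ('o'): MISMATCH
  Compare pos 1 ('j') with pos 6 ('m'): MISMATCH
  Compare pos 2 ('i') with pos 5 ('f'): MISMATCH
  Compare pos 3 ('c') with pos 4 ('n'): MISMATCH
Result: not a palindrome

0


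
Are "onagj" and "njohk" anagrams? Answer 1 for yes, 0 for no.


Strings: "onagj", "njohk"
Sorted first:  agjno
Sorted second: hjkno
Differ at position 0: 'a' vs 'h' => not anagrams

0


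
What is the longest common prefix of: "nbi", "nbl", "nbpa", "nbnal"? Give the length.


Words: nbi, nbl, nbpa, nbnal
  Position 0: all 'n' => match
  Position 1: all 'b' => match
  Position 2: ('i', 'l', 'p', 'n') => mismatch, stop
LCP = "nb" (length 2)

2


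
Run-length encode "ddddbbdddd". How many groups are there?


Input: ddddbbdddd
Scanning for consecutive runs:
  Group 1: 'd' x 4 (positions 0-3)
  Group 2: 'b' x 2 (positions 4-5)
  Group 3: 'd' x 4 (positions 6-9)
Total groups: 3

3


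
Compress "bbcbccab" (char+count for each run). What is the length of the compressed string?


Input: bbcbccab
Runs:
  'b' x 2 => "b2"
  'c' x 1 => "c1"
  'b' x 1 => "b1"
  'c' x 2 => "c2"
  'a' x 1 => "a1"
  'b' x 1 => "b1"
Compressed: "b2c1b1c2a1b1"
Compressed length: 12

12


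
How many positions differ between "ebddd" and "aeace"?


Comparing "ebddd" and "aeace" position by position:
  Position 0: 'e' vs 'a' => DIFFER
  Position 1: 'b' vs 'e' => DIFFER
  Position 2: 'd' vs 'a' => DIFFER
  Position 3: 'd' vs 'c' => DIFFER
  Position 4: 'd' vs 'e' => DIFFER
Positions that differ: 5

5


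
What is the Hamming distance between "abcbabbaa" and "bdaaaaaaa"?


Comparing "abcbabbaa" and "bdaaaaaaa" position by position:
  Position 0: 'a' vs 'b' => differ
  Position 1: 'b' vs 'd' => differ
  Position 2: 'c' vs 'a' => differ
  Position 3: 'b' vs 'a' => differ
  Position 4: 'a' vs 'a' => same
  Position 5: 'b' vs 'a' => differ
  Position 6: 'b' vs 'a' => differ
  Position 7: 'a' vs 'a' => same
  Position 8: 'a' vs 'a' => same
Total differences (Hamming distance): 6

6


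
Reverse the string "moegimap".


Input: moegimap
Reading characters right to left:
  Position 7: 'p'
  Position 6: 'a'
  Position 5: 'm'
  Position 4: 'i'
  Position 3: 'g'
  Position 2: 'e'
  Position 1: 'o'
  Position 0: 'm'
Reversed: pamigeom

pamigeom


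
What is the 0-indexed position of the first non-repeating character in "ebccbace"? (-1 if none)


Input: ebccbace
Character frequencies:
  'a': 1
  'b': 2
  'c': 3
  'e': 2
Scanning left to right for freq == 1:
  Position 0 ('e'): freq=2, skip
  Position 1 ('b'): freq=2, skip
  Position 2 ('c'): freq=3, skip
  Position 3 ('c'): freq=3, skip
  Position 4 ('b'): freq=2, skip
  Position 5 ('a'): unique! => answer = 5

5


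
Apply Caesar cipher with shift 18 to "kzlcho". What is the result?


Caesar cipher: shift "kzlcho" by 18
  'k' (pos 10) + 18 = pos 2 = 'c'
  'z' (pos 25) + 18 = pos 17 = 'r'
  'l' (pos 11) + 18 = pos 3 = 'd'
  'c' (pos 2) + 18 = pos 20 = 'u'
  'h' (pos 7) + 18 = pos 25 = 'z'
  'o' (pos 14) + 18 = pos 6 = 'g'
Result: crduzg

crduzg


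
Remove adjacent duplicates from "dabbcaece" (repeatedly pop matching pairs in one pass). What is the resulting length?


Input: dabbcaece
Stack-based adjacent duplicate removal:
  Read 'd': push. Stack: d
  Read 'a': push. Stack: da
  Read 'b': push. Stack: dab
  Read 'b': matches stack top 'b' => pop. Stack: da
  Read 'c': push. Stack: dac
  Read 'a': push. Stack: daca
  Read 'e': push. Stack: dacae
  Read 'c': push. Stack: dacaec
  Read 'e': push. Stack: dacaece
Final stack: "dacaece" (length 7)

7


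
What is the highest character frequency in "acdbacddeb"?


Input: acdbacddeb
Character counts:
  'a': 2
  'b': 2
  'c': 2
  'd': 3
  'e': 1
Maximum frequency: 3

3


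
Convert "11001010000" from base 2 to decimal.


Input: "11001010000" in base 2
Positional expansion:
  Digit '1' (value 1) x 2^10 = 1024
  Digit '1' (value 1) x 2^9 = 512
  Digit '0' (value 0) x 2^8 = 0
  Digit '0' (value 0) x 2^7 = 0
  Digit '1' (value 1) x 2^6 = 64
  Digit '0' (value 0) x 2^5 = 0
  Digit '1' (value 1) x 2^4 = 16
  Digit '0' (value 0) x 2^3 = 0
  Digit '0' (value 0) x 2^2 = 0
  Digit '0' (value 0) x 2^1 = 0
  Digit '0' (value 0) x 2^0 = 0
Sum = 1616

1616


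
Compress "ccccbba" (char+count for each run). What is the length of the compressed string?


Input: ccccbba
Runs:
  'c' x 4 => "c4"
  'b' x 2 => "b2"
  'a' x 1 => "a1"
Compressed: "c4b2a1"
Compressed length: 6

6


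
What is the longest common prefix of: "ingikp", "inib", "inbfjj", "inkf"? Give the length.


Words: ingikp, inib, inbfjj, inkf
  Position 0: all 'i' => match
  Position 1: all 'n' => match
  Position 2: ('g', 'i', 'b', 'k') => mismatch, stop
LCP = "in" (length 2)

2


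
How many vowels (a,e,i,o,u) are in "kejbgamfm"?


Input: kejbgamfm
Checking each character:
  'k' at position 0: consonant
  'e' at position 1: vowel (running total: 1)
  'j' at position 2: consonant
  'b' at position 3: consonant
  'g' at position 4: consonant
  'a' at position 5: vowel (running total: 2)
  'm' at position 6: consonant
  'f' at position 7: consonant
  'm' at position 8: consonant
Total vowels: 2

2


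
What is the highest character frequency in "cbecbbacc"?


Input: cbecbbacc
Character counts:
  'a': 1
  'b': 3
  'c': 4
  'e': 1
Maximum frequency: 4

4


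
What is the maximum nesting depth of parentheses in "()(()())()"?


Input: "()(()())()"
Tracking depth:
  Position 0 '(': depth becomes 1
  Position 1 ')': depth becomes 0
  Position 2 '(': depth becomes 1
  Position 3 '(': depth becomes 2
  Position 4 ')': depth becomes 1
  Position 5 '(': depth becomes 2
  Position 6 ')': depth becomes 1
  Position 7 ')': depth becomes 0
  Position 8 '(': depth becomes 1
  Position 9 ')': depth becomes 0
Maximum depth reached: 2

2


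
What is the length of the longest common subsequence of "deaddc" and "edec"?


LCS of "deaddc" and "edec"
DP table:
           e    d    e    c
      0    0    0    0    0
  d   0    0    1    1    1
  e   0    1    1    2    2
  a   0    1    1    2    2
  d   0    1    2    2    2
  d   0    1    2    2    2
  c   0    1    2    2    3
LCS length = dp[6][4] = 3

3


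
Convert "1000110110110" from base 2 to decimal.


Input: "1000110110110" in base 2
Positional expansion:
  Digit '1' (value 1) x 2^12 = 4096
  Digit '0' (value 0) x 2^11 = 0
  Digit '0' (value 0) x 2^10 = 0
  Digit '0' (value 0) x 2^9 = 0
  Digit '1' (value 1) x 2^8 = 256
  Digit '1' (value 1) x 2^7 = 128
  Digit '0' (value 0) x 2^6 = 0
  Digit '1' (value 1) x 2^5 = 32
  Digit '1' (value 1) x 2^4 = 16
  Digit '0' (value 0) x 2^3 = 0
  Digit '1' (value 1) x 2^2 = 4
  Digit '1' (value 1) x 2^1 = 2
  Digit '0' (value 0) x 2^0 = 0
Sum = 4534

4534


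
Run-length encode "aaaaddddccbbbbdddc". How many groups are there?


Input: aaaaddddccbbbbdddc
Scanning for consecutive runs:
  Group 1: 'a' x 4 (positions 0-3)
  Group 2: 'd' x 4 (positions 4-7)
  Group 3: 'c' x 2 (positions 8-9)
  Group 4: 'b' x 4 (positions 10-13)
  Group 5: 'd' x 3 (positions 14-16)
  Group 6: 'c' x 1 (positions 17-17)
Total groups: 6

6


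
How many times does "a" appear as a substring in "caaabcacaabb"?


Searching for "a" in "caaabcacaabb"
Scanning each position:
  Position 0: "c" => no
  Position 1: "a" => MATCH
  Position 2: "a" => MATCH
  Position 3: "a" => MATCH
  Position 4: "b" => no
  Position 5: "c" => no
  Position 6: "a" => MATCH
  Position 7: "c" => no
  Position 8: "a" => MATCH
  Position 9: "a" => MATCH
  Position 10: "b" => no
  Position 11: "b" => no
Total occurrences: 6

6


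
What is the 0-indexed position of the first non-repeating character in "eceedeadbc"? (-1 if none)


Input: eceedeadbc
Character frequencies:
  'a': 1
  'b': 1
  'c': 2
  'd': 2
  'e': 4
Scanning left to right for freq == 1:
  Position 0 ('e'): freq=4, skip
  Position 1 ('c'): freq=2, skip
  Position 2 ('e'): freq=4, skip
  Position 3 ('e'): freq=4, skip
  Position 4 ('d'): freq=2, skip
  Position 5 ('e'): freq=4, skip
  Position 6 ('a'): unique! => answer = 6

6


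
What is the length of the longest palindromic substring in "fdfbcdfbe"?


Input: "fdfbcdfbe"
Checking substrings for palindromes:
  [0:3] "fdf" (len 3) => palindrome
Longest palindromic substring: "fdf" with length 3

3


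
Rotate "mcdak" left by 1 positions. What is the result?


Input: "mcdak", rotate left by 1
First 1 characters: "m"
Remaining characters: "cdak"
Concatenate remaining + first: "cdak" + "m" = "cdakm"

cdakm


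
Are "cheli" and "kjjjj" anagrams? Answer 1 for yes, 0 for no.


Strings: "cheli", "kjjjj"
Sorted first:  cehil
Sorted second: jjjjk
Differ at position 0: 'c' vs 'j' => not anagrams

0


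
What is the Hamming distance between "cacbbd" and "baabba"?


Comparing "cacbbd" and "baabba" position by position:
  Position 0: 'c' vs 'b' => differ
  Position 1: 'a' vs 'a' => same
  Position 2: 'c' vs 'a' => differ
  Position 3: 'b' vs 'b' => same
  Position 4: 'b' vs 'b' => same
  Position 5: 'd' vs 'a' => differ
Total differences (Hamming distance): 3

3


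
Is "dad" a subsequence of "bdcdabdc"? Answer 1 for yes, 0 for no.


Check if "dad" is a subsequence of "bdcdabdc"
Greedy scan:
  Position 0 ('b'): no match needed
  Position 1 ('d'): matches sub[0] = 'd'
  Position 2 ('c'): no match needed
  Position 3 ('d'): no match needed
  Position 4 ('a'): matches sub[1] = 'a'
  Position 5 ('b'): no match needed
  Position 6 ('d'): matches sub[2] = 'd'
  Position 7 ('c'): no match needed
All 3 characters matched => is a subsequence

1


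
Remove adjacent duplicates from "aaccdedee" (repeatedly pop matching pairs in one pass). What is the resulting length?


Input: aaccdedee
Stack-based adjacent duplicate removal:
  Read 'a': push. Stack: a
  Read 'a': matches stack top 'a' => pop. Stack: (empty)
  Read 'c': push. Stack: c
  Read 'c': matches stack top 'c' => pop. Stack: (empty)
  Read 'd': push. Stack: d
  Read 'e': push. Stack: de
  Read 'd': push. Stack: ded
  Read 'e': push. Stack: dede
  Read 'e': matches stack top 'e' => pop. Stack: ded
Final stack: "ded" (length 3)

3


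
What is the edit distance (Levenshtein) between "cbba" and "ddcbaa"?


Computing edit distance: "cbba" -> "ddcbaa"
DP table:
           d    d    c    b    a    a
      0    1    2    3    4    5    6
  c   1    1    2    2    3    4    5
  b   2    2    2    3    2    3    4
  b   3    3    3    3    3    3    4
  a   4    4    4    4    4    3    3
Edit distance = dp[4][6] = 3

3


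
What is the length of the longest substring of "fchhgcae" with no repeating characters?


Input: "fchhgcae"
Sliding window (track last position of each char):
  Position 0 ('f'): window [0,0] length 1 -- new best
  Position 1 ('c'): window [0,1] length 2 -- new best
  Position 2 ('h'): window [0,2] length 3 -- new best
  Position 3 ('h'): repeat (last at 2), move window start to 3
  Position 3 ('h'): window [3,3] length 1
  Position 4 ('g'): window [3,4] length 2
  Position 5 ('c'): window [3,5] length 3
  Position 6 ('a'): window [3,6] length 4 -- new best
  Position 7 ('e'): window [3,7] length 5 -- new best
Longest substring with no repeats: "hgcae" with length 5

5


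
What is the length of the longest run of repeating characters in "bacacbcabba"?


Input: "bacacbcabba"
Scanning for longest run:
  Position 1 ('a'): new char, reset run to 1
  Position 2 ('c'): new char, reset run to 1
  Position 3 ('a'): new char, reset run to 1
  Position 4 ('c'): new char, reset run to 1
  Position 5 ('b'): new char, reset run to 1
  Position 6 ('c'): new char, reset run to 1
  Position 7 ('a'): new char, reset run to 1
  Position 8 ('b'): new char, reset run to 1
  Position 9 ('b'): continues run of 'b', length=2
  Position 10 ('a'): new char, reset run to 1
Longest run: 'b' with length 2

2


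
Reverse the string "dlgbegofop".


Input: dlgbegofop
Reading characters right to left:
  Position 9: 'p'
  Position 8: 'o'
  Position 7: 'f'
  Position 6: 'o'
  Position 5: 'g'
  Position 4: 'e'
  Position 3: 'b'
  Position 2: 'g'
  Position 1: 'l'
  Position 0: 'd'
Reversed: pofogebgld

pofogebgld


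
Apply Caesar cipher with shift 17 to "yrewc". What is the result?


Caesar cipher: shift "yrewc" by 17
  'y' (pos 24) + 17 = pos 15 = 'p'
  'r' (pos 17) + 17 = pos 8 = 'i'
  'e' (pos 4) + 17 = pos 21 = 'v'
  'w' (pos 22) + 17 = pos 13 = 'n'
  'c' (pos 2) + 17 = pos 19 = 't'
Result: pivnt

pivnt


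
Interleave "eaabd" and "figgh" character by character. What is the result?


Interleaving "eaabd" and "figgh":
  Position 0: 'e' from first, 'f' from second => "ef"
  Position 1: 'a' from first, 'i' from second => "ai"
  Position 2: 'a' from first, 'g' from second => "ag"
  Position 3: 'b' from first, 'g' from second => "bg"
  Position 4: 'd' from first, 'h' from second => "dh"
Result: efaiagbgdh

efaiagbgdh


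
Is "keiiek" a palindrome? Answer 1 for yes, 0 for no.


Input: keiiek
Reversed: keiiek
  Compare pos 0 ('k') with pos 5 ('k'): match
  Compare pos 1 ('e') with pos 4 ('e'): match
  Compare pos 2 ('i') with pos 3 ('i'): match
Result: palindrome

1


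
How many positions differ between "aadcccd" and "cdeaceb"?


Comparing "aadcccd" and "cdeaceb" position by position:
  Position 0: 'a' vs 'c' => DIFFER
  Position 1: 'a' vs 'd' => DIFFER
  Position 2: 'd' vs 'e' => DIFFER
  Position 3: 'c' vs 'a' => DIFFER
  Position 4: 'c' vs 'c' => same
  Position 5: 'c' vs 'e' => DIFFER
  Position 6: 'd' vs 'b' => DIFFER
Positions that differ: 6

6


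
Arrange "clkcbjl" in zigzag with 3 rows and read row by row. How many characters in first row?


Zigzag "clkcbjl" into 3 rows:
Placing characters:
  'c' => row 0
  'l' => row 1
  'k' => row 2
  'c' => row 1
  'b' => row 0
  'j' => row 1
  'l' => row 2
Rows:
  Row 0: "cb"
  Row 1: "lcj"
  Row 2: "kl"
First row length: 2

2


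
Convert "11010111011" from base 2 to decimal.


Input: "11010111011" in base 2
Positional expansion:
  Digit '1' (value 1) x 2^10 = 1024
  Digit '1' (value 1) x 2^9 = 512
  Digit '0' (value 0) x 2^8 = 0
  Digit '1' (value 1) x 2^7 = 128
  Digit '0' (value 0) x 2^6 = 0
  Digit '1' (value 1) x 2^5 = 32
  Digit '1' (value 1) x 2^4 = 16
  Digit '1' (value 1) x 2^3 = 8
  Digit '0' (value 0) x 2^2 = 0
  Digit '1' (value 1) x 2^1 = 2
  Digit '1' (value 1) x 2^0 = 1
Sum = 1723

1723


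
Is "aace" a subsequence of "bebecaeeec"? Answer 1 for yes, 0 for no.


Check if "aace" is a subsequence of "bebecaeeec"
Greedy scan:
  Position 0 ('b'): no match needed
  Position 1 ('e'): no match needed
  Position 2 ('b'): no match needed
  Position 3 ('e'): no match needed
  Position 4 ('c'): no match needed
  Position 5 ('a'): matches sub[0] = 'a'
  Position 6 ('e'): no match needed
  Position 7 ('e'): no match needed
  Position 8 ('e'): no match needed
  Position 9 ('c'): no match needed
Only matched 1/4 characters => not a subsequence

0


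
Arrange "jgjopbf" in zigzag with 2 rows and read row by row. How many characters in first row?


Zigzag "jgjopbf" into 2 rows:
Placing characters:
  'j' => row 0
  'g' => row 1
  'j' => row 0
  'o' => row 1
  'p' => row 0
  'b' => row 1
  'f' => row 0
Rows:
  Row 0: "jjpf"
  Row 1: "gob"
First row length: 4

4


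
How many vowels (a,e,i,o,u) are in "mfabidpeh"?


Input: mfabidpeh
Checking each character:
  'm' at position 0: consonant
  'f' at position 1: consonant
  'a' at position 2: vowel (running total: 1)
  'b' at position 3: consonant
  'i' at position 4: vowel (running total: 2)
  'd' at position 5: consonant
  'p' at position 6: consonant
  'e' at position 7: vowel (running total: 3)
  'h' at position 8: consonant
Total vowels: 3

3


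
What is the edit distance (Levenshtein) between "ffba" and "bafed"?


Computing edit distance: "ffba" -> "bafed"
DP table:
           b    a    f    e    d
      0    1    2    3    4    5
  f   1    1    2    2    3    4
  f   2    2    2    2    3    4
  b   3    2    3    3    3    4
  a   4    3    2    3    4    4
Edit distance = dp[4][5] = 4

4


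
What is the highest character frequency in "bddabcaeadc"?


Input: bddabcaeadc
Character counts:
  'a': 3
  'b': 2
  'c': 2
  'd': 3
  'e': 1
Maximum frequency: 3

3


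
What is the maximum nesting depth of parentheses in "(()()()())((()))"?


Input: "(()()()())((()))"
Tracking depth:
  Position 0 '(': depth becomes 1
  Position 1 '(': depth becomes 2
  Position 2 ')': depth becomes 1
  Position 3 '(': depth becomes 2
  Position 4 ')': depth becomes 1
  Position 5 '(': depth becomes 2
  Position 6 ')': depth becomes 1
  Position 7 '(': depth becomes 2
  Position 8 ')': depth becomes 1
  Position 9 ')': depth becomes 0
  Position 10 '(': depth becomes 1
  Position 11 '(': depth becomes 2
  Position 12 '(': depth becomes 3
  Position 13 ')': depth becomes 2
  Position 14 ')': depth becomes 1
  Position 15 ')': depth becomes 0
Maximum depth reached: 3

3


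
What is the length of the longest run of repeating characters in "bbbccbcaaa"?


Input: "bbbccbcaaa"
Scanning for longest run:
  Position 1 ('b'): continues run of 'b', length=2
  Position 2 ('b'): continues run of 'b', length=3
  Position 3 ('c'): new char, reset run to 1
  Position 4 ('c'): continues run of 'c', length=2
  Position 5 ('b'): new char, reset run to 1
  Position 6 ('c'): new char, reset run to 1
  Position 7 ('a'): new char, reset run to 1
  Position 8 ('a'): continues run of 'a', length=2
  Position 9 ('a'): continues run of 'a', length=3
Longest run: 'b' with length 3

3
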